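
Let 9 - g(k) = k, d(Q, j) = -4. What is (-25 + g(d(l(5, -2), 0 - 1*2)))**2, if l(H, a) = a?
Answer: 144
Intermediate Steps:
g(k) = 9 - k
(-25 + g(d(l(5, -2), 0 - 1*2)))**2 = (-25 + (9 - 1*(-4)))**2 = (-25 + (9 + 4))**2 = (-25 + 13)**2 = (-12)**2 = 144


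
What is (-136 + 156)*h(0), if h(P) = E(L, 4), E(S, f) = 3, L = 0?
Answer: 60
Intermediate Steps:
h(P) = 3
(-136 + 156)*h(0) = (-136 + 156)*3 = 20*3 = 60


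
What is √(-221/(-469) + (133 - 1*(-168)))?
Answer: 3*√7367990/469 ≈ 17.363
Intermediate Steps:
√(-221/(-469) + (133 - 1*(-168))) = √(-221*(-1/469) + (133 + 168)) = √(221/469 + 301) = √(141390/469) = 3*√7367990/469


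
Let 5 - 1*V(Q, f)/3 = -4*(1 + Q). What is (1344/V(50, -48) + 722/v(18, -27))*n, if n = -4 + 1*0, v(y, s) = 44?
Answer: -1410/19 ≈ -74.211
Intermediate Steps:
V(Q, f) = 27 + 12*Q (V(Q, f) = 15 - (-12)*(1 + Q) = 15 - 3*(-4 - 4*Q) = 15 + (12 + 12*Q) = 27 + 12*Q)
n = -4 (n = -4 + 0 = -4)
(1344/V(50, -48) + 722/v(18, -27))*n = (1344/(27 + 12*50) + 722/44)*(-4) = (1344/(27 + 600) + 722*(1/44))*(-4) = (1344/627 + 361/22)*(-4) = (1344*(1/627) + 361/22)*(-4) = (448/209 + 361/22)*(-4) = (705/38)*(-4) = -1410/19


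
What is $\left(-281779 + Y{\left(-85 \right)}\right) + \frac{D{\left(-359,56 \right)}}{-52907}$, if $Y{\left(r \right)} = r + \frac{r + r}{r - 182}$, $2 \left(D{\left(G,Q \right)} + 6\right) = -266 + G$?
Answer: $- \frac{7963298839573}{28252338} \approx -2.8186 \cdot 10^{5}$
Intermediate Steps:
$D{\left(G,Q \right)} = -139 + \frac{G}{2}$ ($D{\left(G,Q \right)} = -6 + \frac{-266 + G}{2} = -6 + \left(-133 + \frac{G}{2}\right) = -139 + \frac{G}{2}$)
$Y{\left(r \right)} = r + \frac{2 r}{-182 + r}$
$\left(-281779 + Y{\left(-85 \right)}\right) + \frac{D{\left(-359,56 \right)}}{-52907} = \left(-281779 - \frac{85 \left(-180 - 85\right)}{-182 - 85}\right) + \frac{-139 + \frac{1}{2} \left(-359\right)}{-52907} = \left(-281779 - 85 \frac{1}{-267} \left(-265\right)\right) + \left(-139 - \frac{359}{2}\right) \left(- \frac{1}{52907}\right) = \left(-281779 - \left(- \frac{85}{267}\right) \left(-265\right)\right) - - \frac{637}{105814} = \left(-281779 - \frac{22525}{267}\right) + \frac{637}{105814} = - \frac{75257518}{267} + \frac{637}{105814} = - \frac{7963298839573}{28252338}$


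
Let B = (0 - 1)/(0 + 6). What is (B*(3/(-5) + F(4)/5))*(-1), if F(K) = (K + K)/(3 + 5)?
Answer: -1/15 ≈ -0.066667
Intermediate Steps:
F(K) = K/4 (F(K) = (2*K)/8 = (2*K)*(⅛) = K/4)
B = -⅙ (B = -1/6 = -1*⅙ = -⅙ ≈ -0.16667)
(B*(3/(-5) + F(4)/5))*(-1) = -(3/(-5) + ((¼)*4)/5)/6*(-1) = -(3*(-⅕) + 1*(⅕))/6*(-1) = -(-⅗ + ⅕)/6*(-1) = -⅙*(-⅖)*(-1) = (1/15)*(-1) = -1/15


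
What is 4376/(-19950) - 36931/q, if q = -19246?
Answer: 326276477/191978850 ≈ 1.6995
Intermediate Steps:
4376/(-19950) - 36931/q = 4376/(-19950) - 36931/(-19246) = 4376*(-1/19950) - 36931*(-1/19246) = -2188/9975 + 36931/19246 = 326276477/191978850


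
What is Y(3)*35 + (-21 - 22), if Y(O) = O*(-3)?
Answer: -358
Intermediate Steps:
Y(O) = -3*O
Y(3)*35 + (-21 - 22) = -3*3*35 + (-21 - 22) = -9*35 - 43 = -315 - 43 = -358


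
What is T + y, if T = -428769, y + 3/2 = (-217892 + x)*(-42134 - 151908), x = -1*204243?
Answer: 163822981799/2 ≈ 8.1911e+10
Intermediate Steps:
x = -204243
y = 163823839337/2 (y = -3/2 + (-217892 - 204243)*(-42134 - 151908) = -3/2 - 422135*(-194042) = -3/2 + 81911919670 = 163823839337/2 ≈ 8.1912e+10)
T + y = -428769 + 163823839337/2 = 163822981799/2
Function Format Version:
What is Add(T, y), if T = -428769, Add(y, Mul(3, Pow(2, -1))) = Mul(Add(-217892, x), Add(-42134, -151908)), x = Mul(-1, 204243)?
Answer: Rational(163822981799, 2) ≈ 8.1911e+10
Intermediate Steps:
x = -204243
y = Rational(163823839337, 2) (y = Add(Rational(-3, 2), Mul(Add(-217892, -204243), Add(-42134, -151908))) = Add(Rational(-3, 2), Mul(-422135, -194042)) = Add(Rational(-3, 2), 81911919670) = Rational(163823839337, 2) ≈ 8.1912e+10)
Add(T, y) = Add(-428769, Rational(163823839337, 2)) = Rational(163822981799, 2)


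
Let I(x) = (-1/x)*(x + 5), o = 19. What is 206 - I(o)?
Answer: 3938/19 ≈ 207.26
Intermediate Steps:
I(x) = -(5 + x)/x (I(x) = (-1/x)*(5 + x) = -(5 + x)/x)
206 - I(o) = 206 - (-5 - 1*19)/19 = 206 - (-5 - 19)/19 = 206 - (-24)/19 = 206 - 1*(-24/19) = 206 + 24/19 = 3938/19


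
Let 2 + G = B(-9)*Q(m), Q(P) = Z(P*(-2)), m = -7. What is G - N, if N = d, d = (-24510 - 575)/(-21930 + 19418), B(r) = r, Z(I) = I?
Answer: -346621/2512 ≈ -137.99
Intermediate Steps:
Q(P) = -2*P (Q(P) = P*(-2) = -2*P)
G = -128 (G = -2 - (-18)*(-7) = -2 - 9*14 = -2 - 126 = -128)
d = 25085/2512 (d = -25085/(-2512) = -25085*(-1/2512) = 25085/2512 ≈ 9.9861)
N = 25085/2512 ≈ 9.9861
G - N = -128 - 1*25085/2512 = -128 - 25085/2512 = -346621/2512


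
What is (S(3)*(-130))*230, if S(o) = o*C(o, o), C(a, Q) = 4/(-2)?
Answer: 179400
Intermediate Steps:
C(a, Q) = -2 (C(a, Q) = 4*(-½) = -2)
S(o) = -2*o (S(o) = o*(-2) = -2*o)
(S(3)*(-130))*230 = (-2*3*(-130))*230 = -6*(-130)*230 = 780*230 = 179400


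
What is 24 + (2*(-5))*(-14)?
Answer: 164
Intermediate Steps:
24 + (2*(-5))*(-14) = 24 - 10*(-14) = 24 + 140 = 164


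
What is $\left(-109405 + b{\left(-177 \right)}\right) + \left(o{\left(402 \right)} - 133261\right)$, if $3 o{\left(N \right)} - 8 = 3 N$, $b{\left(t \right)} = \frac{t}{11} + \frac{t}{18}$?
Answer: $- \frac{15990959}{66} \approx -2.4229 \cdot 10^{5}$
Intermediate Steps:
$b{\left(t \right)} = \frac{29 t}{198}$ ($b{\left(t \right)} = t \frac{1}{11} + t \frac{1}{18} = \frac{t}{11} + \frac{t}{18} = \frac{29 t}{198}$)
$o{\left(N \right)} = \frac{8}{3} + N$ ($o{\left(N \right)} = \frac{8}{3} + \frac{3 N}{3} = \frac{8}{3} + N$)
$\left(-109405 + b{\left(-177 \right)}\right) + \left(o{\left(402 \right)} - 133261\right) = \left(-109405 + \frac{29}{198} \left(-177\right)\right) + \left(\left(\frac{8}{3} + 402\right) - 133261\right) = \left(-109405 - \frac{1711}{66}\right) + \left(\frac{1214}{3} - 133261\right) = - \frac{7222441}{66} - \frac{398569}{3} = - \frac{15990959}{66}$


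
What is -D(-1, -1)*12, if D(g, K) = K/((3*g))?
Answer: -4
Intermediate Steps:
D(g, K) = K/(3*g) (D(g, K) = K*(1/(3*g)) = K/(3*g))
-D(-1, -1)*12 = -(-1)/(3*(-1))*12 = -(-1)*(-1)/3*12 = -1*⅓*12 = -⅓*12 = -4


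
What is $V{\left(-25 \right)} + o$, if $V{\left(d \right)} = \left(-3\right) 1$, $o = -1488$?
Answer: $-1491$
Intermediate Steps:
$V{\left(d \right)} = -3$
$V{\left(-25 \right)} + o = -3 - 1488 = -1491$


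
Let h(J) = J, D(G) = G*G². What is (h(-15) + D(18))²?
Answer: 33837489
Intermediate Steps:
D(G) = G³
(h(-15) + D(18))² = (-15 + 18³)² = (-15 + 5832)² = 5817² = 33837489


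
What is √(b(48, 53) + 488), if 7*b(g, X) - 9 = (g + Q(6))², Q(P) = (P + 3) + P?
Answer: √51758/7 ≈ 32.501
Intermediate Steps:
Q(P) = 3 + 2*P (Q(P) = (3 + P) + P = 3 + 2*P)
b(g, X) = 9/7 + (15 + g)²/7 (b(g, X) = 9/7 + (g + (3 + 2*6))²/7 = 9/7 + (g + (3 + 12))²/7 = 9/7 + (g + 15)²/7 = 9/7 + (15 + g)²/7)
√(b(48, 53) + 488) = √((9/7 + (15 + 48)²/7) + 488) = √((9/7 + (⅐)*63²) + 488) = √((9/7 + (⅐)*3969) + 488) = √((9/7 + 567) + 488) = √(3978/7 + 488) = √(7394/7) = √51758/7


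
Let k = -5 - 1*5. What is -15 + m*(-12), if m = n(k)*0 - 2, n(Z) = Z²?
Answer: 9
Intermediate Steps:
k = -10 (k = -5 - 5 = -10)
m = -2 (m = (-10)²*0 - 2 = 100*0 - 2 = 0 - 2 = -2)
-15 + m*(-12) = -15 - 2*(-12) = -15 + 24 = 9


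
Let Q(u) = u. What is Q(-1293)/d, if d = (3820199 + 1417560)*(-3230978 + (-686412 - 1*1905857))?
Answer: 1293/30500764383473 ≈ 4.2392e-11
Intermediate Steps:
d = -30500764383473 (d = 5237759*(-3230978 + (-686412 - 1905857)) = 5237759*(-3230978 - 2592269) = 5237759*(-5823247) = -30500764383473)
Q(-1293)/d = -1293/(-30500764383473) = -1293*(-1/30500764383473) = 1293/30500764383473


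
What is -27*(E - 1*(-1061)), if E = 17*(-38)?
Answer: -11205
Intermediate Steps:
E = -646
-27*(E - 1*(-1061)) = -27*(-646 - 1*(-1061)) = -27*(-646 + 1061) = -27*415 = -11205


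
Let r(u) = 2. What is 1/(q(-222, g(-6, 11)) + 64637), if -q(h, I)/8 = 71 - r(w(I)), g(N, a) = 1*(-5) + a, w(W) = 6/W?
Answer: 1/64085 ≈ 1.5604e-5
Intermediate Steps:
g(N, a) = -5 + a
q(h, I) = -552 (q(h, I) = -8*(71 - 1*2) = -8*(71 - 2) = -8*69 = -552)
1/(q(-222, g(-6, 11)) + 64637) = 1/(-552 + 64637) = 1/64085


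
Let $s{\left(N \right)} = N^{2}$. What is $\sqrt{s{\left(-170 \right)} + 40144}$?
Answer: $2 \sqrt{17261} \approx 262.76$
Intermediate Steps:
$\sqrt{s{\left(-170 \right)} + 40144} = \sqrt{\left(-170\right)^{2} + 40144} = \sqrt{28900 + 40144} = \sqrt{69044} = 2 \sqrt{17261}$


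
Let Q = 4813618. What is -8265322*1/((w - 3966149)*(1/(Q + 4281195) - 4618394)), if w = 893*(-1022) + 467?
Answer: -413030538323/1125859932099764084 ≈ -3.6686e-7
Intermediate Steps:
w = -912179 (w = -912646 + 467 = -912179)
-8265322*1/((w - 3966149)*(1/(Q + 4281195) - 4618394)) = -8265322*1/((-912179 - 3966149)*(1/(4813618 + 4281195) - 4618394)) = -8265322*(-1/(4878328*(1/9094813 - 4618394))) = -8265322/((-4878328*(-42003429790321/9094813))) = -8265322/2251719864199528168/99943 = -8265322*99943/2251719864199528168 = -413030538323/1125859932099764084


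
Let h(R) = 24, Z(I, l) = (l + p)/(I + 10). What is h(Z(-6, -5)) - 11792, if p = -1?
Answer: -11768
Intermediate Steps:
Z(I, l) = (-1 + l)/(10 + I) (Z(I, l) = (l - 1)/(I + 10) = (-1 + l)/(10 + I))
h(Z(-6, -5)) - 11792 = 24 - 11792 = -11768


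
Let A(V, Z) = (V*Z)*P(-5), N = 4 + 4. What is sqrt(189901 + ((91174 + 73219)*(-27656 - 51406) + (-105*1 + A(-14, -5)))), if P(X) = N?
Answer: I*sqrt(12997049010) ≈ 1.14e+5*I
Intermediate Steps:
N = 8
P(X) = 8
A(V, Z) = 8*V*Z (A(V, Z) = (V*Z)*8 = 8*V*Z)
sqrt(189901 + ((91174 + 73219)*(-27656 - 51406) + (-105*1 + A(-14, -5)))) = sqrt(189901 + ((91174 + 73219)*(-27656 - 51406) + (-105*1 + 8*(-14)*(-5)))) = sqrt(189901 + (164393*(-79062) + (-105 + 560))) = sqrt(189901 + (-12997239366 + 455)) = sqrt(189901 - 12997238911) = sqrt(-12997049010) = I*sqrt(12997049010)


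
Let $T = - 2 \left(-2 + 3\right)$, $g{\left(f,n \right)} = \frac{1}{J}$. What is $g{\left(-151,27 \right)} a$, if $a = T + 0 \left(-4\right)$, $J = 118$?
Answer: $- \frac{1}{59} \approx -0.016949$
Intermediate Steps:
$g{\left(f,n \right)} = \frac{1}{118}$
$T = -2$ ($T = \left(-2\right) 1 = -2$)
$a = -2$ ($a = -2 + 0 \left(-4\right) = -2 + 0 = -2$)
$g{\left(-151,27 \right)} a = \frac{1}{118} \left(-2\right) = - \frac{1}{59}$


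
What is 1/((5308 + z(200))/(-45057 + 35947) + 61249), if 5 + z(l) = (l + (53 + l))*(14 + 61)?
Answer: 4555/278969556 ≈ 1.6328e-5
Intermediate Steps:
z(l) = 3970 + 150*l (z(l) = -5 + (l + (53 + l))*(14 + 61) = -5 + (53 + 2*l)*75 = -5 + (3975 + 150*l) = 3970 + 150*l)
1/((5308 + z(200))/(-45057 + 35947) + 61249) = 1/((5308 + (3970 + 150*200))/(-45057 + 35947) + 61249) = 1/((5308 + (3970 + 30000))/(-9110) + 61249) = 1/((5308 + 33970)*(-1/9110) + 61249) = 1/(39278*(-1/9110) + 61249) = 1/(-19639/4555 + 61249) = 1/(278969556/4555) = 4555/278969556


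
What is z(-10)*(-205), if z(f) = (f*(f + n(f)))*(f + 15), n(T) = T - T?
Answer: -102500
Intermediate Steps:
n(T) = 0
z(f) = f²*(15 + f) (z(f) = (f*(f + 0))*(f + 15) = (f*f)*(15 + f) = f²*(15 + f))
z(-10)*(-205) = ((-10)²*(15 - 10))*(-205) = (100*5)*(-205) = 500*(-205) = -102500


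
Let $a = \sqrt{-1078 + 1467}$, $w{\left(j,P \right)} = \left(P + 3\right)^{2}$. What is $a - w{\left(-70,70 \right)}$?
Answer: $-5329 + \sqrt{389} \approx -5309.3$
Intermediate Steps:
$w{\left(j,P \right)} = \left(3 + P\right)^{2}$
$a = \sqrt{389} \approx 19.723$
$a - w{\left(-70,70 \right)} = \sqrt{389} - \left(3 + 70\right)^{2} = \sqrt{389} - 73^{2} = \sqrt{389} - 5329 = -5329 + \sqrt{389}$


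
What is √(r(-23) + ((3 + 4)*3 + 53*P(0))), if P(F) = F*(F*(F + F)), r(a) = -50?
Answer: I*√29 ≈ 5.3852*I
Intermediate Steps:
P(F) = 2*F³ (P(F) = F*(F*(2*F)) = F*(2*F²) = 2*F³)
√(r(-23) + ((3 + 4)*3 + 53*P(0))) = √(-50 + ((3 + 4)*3 + 53*(2*0³))) = √(-50 + (7*3 + 53*(2*0))) = √(-50 + (21 + 53*0)) = √(-50 + (21 + 0)) = √(-50 + 21) = √(-29) = I*√29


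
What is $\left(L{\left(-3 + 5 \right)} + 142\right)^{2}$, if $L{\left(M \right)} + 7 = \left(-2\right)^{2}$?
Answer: $19321$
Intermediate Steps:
$L{\left(M \right)} = -3$ ($L{\left(M \right)} = -7 + \left(-2\right)^{2} = -7 + 4 = -3$)
$\left(L{\left(-3 + 5 \right)} + 142\right)^{2} = \left(-3 + 142\right)^{2} = 139^{2} = 19321$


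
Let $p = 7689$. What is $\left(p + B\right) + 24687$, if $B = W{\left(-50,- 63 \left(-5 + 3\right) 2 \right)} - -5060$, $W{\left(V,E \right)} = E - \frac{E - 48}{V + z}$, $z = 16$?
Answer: $37694$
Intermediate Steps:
$W{\left(V,E \right)} = E - \frac{-48 + E}{16 + V}$ ($W{\left(V,E \right)} = E - \frac{E - 48}{V + 16} = E - \frac{-48 + E}{16 + V}$)
$B = 5318$ ($B = \frac{48 + 15 \left(- 63 \left(-5 + 3\right) 2\right) + - 63 \left(-5 + 3\right) 2 \left(-50\right)}{16 - 50} - -5060 = \frac{48 + 15 \left(- 63 \left(\left(-2\right) 2\right)\right) + - 63 \left(\left(-2\right) 2\right) \left(-50\right)}{-34} + 5060 = - \frac{48 + 15 \left(\left(-63\right) \left(-4\right)\right) + \left(-63\right) \left(-4\right) \left(-50\right)}{34} + 5060 = - \frac{48 + 15 \cdot 252 + 252 \left(-50\right)}{34} + 5060 = - \frac{48 + 3780 - 12600}{34} + 5060 = \left(- \frac{1}{34}\right) \left(-8772\right) + 5060 = 258 + 5060 = 5318$)
$\left(p + B\right) + 24687 = \left(7689 + 5318\right) + 24687 = 13007 + 24687 = 37694$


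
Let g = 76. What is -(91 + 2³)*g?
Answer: -7524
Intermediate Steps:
-(91 + 2³)*g = -(91 + 2³)*76 = -(91 + 8)*76 = -99*76 = -1*7524 = -7524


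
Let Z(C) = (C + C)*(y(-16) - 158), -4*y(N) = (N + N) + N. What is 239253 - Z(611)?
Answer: 417665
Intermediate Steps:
y(N) = -3*N/4 (y(N) = -((N + N) + N)/4 = -(2*N + N)/4 = -3*N/4)
Z(C) = -292*C (Z(C) = (C + C)*(-¾*(-16) - 158) = (2*C)*(12 - 158) = (2*C)*(-146) = -292*C)
239253 - Z(611) = 239253 - (-292)*611 = 239253 - 1*(-178412) = 239253 + 178412 = 417665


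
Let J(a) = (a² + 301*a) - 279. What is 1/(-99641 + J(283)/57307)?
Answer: -57307/5709961794 ≈ -1.0036e-5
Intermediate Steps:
J(a) = -279 + a² + 301*a
1/(-99641 + J(283)/57307) = 1/(-99641 + (-279 + 283² + 301*283)/57307) = 1/(-99641 + (-279 + 80089 + 85183)*(1/57307)) = 1/(-99641 + 164993*(1/57307)) = 1/(-99641 + 164993/57307) = 1/(-5709961794/57307) = -57307/5709961794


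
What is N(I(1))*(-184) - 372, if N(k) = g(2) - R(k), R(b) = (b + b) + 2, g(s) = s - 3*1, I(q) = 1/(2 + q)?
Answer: 908/3 ≈ 302.67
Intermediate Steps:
g(s) = -3 + s (g(s) = s - 3 = -3 + s)
R(b) = 2 + 2*b (R(b) = 2*b + 2 = 2 + 2*b)
N(k) = -3 - 2*k (N(k) = (-3 + 2) - (2 + 2*k) = -1 + (-2 - 2*k) = -3 - 2*k)
N(I(1))*(-184) - 372 = (-3 - 2/(2 + 1))*(-184) - 372 = (-3 - 2/3)*(-184) - 372 = (-3 - 2*⅓)*(-184) - 372 = (-3 - ⅔)*(-184) - 372 = -11/3*(-184) - 372 = 2024/3 - 372 = 908/3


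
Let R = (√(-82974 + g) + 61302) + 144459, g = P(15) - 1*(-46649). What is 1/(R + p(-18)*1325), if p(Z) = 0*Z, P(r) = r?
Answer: 205761/42337625431 - I*√36310/42337625431 ≈ 4.86e-6 - 4.5008e-9*I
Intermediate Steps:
p(Z) = 0
g = 46664 (g = 15 - 1*(-46649) = 15 + 46649 = 46664)
R = 205761 + I*√36310 (R = (√(-82974 + 46664) + 61302) + 144459 = (√(-36310) + 61302) + 144459 = (I*√36310 + 61302) + 144459 = (61302 + I*√36310) + 144459 = 205761 + I*√36310 ≈ 2.0576e+5 + 190.55*I)
1/(R + p(-18)*1325) = 1/((205761 + I*√36310) + 0*1325) = 1/((205761 + I*√36310) + 0) = 1/(205761 + I*√36310)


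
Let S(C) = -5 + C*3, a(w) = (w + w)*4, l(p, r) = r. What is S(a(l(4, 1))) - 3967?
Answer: -3948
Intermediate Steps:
a(w) = 8*w (a(w) = (2*w)*4 = 8*w)
S(C) = -5 + 3*C
S(a(l(4, 1))) - 3967 = (-5 + 3*(8*1)) - 3967 = (-5 + 3*8) - 3967 = (-5 + 24) - 3967 = 19 - 3967 = -3948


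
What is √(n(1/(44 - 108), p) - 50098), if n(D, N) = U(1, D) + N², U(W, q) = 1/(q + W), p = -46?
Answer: I*√21159614/21 ≈ 219.05*I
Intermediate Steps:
U(W, q) = 1/(W + q)
n(D, N) = N² + 1/(1 + D) (n(D, N) = 1/(1 + D) + N² = N² + 1/(1 + D))
√(n(1/(44 - 108), p) - 50098) = √((1 + (-46)²*(1 + 1/(44 - 108)))/(1 + 1/(44 - 108)) - 50098) = √((1 + 2116*(1 + 1/(-64)))/(1 + 1/(-64)) - 50098) = √((1 + 2116*(1 - 1/64))/(1 - 1/64) - 50098) = √((1 + 2116*(63/64))/(63/64) - 50098) = √(64*(1 + 33327/16)/63 - 50098) = √((64/63)*(33343/16) - 50098) = √(133372/63 - 50098) = √(-3022802/63) = I*√21159614/21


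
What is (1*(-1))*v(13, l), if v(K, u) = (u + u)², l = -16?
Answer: -1024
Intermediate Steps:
v(K, u) = 4*u² (v(K, u) = (2*u)² = 4*u²)
(1*(-1))*v(13, l) = (1*(-1))*(4*(-16)²) = -4*256 = -1*1024 = -1024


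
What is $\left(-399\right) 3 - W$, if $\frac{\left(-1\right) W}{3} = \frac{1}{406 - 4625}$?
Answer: $- \frac{5050146}{4219} \approx -1197.0$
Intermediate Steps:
$W = \frac{3}{4219}$ ($W = - \frac{3}{406 - 4625} = - \frac{3}{-4219} = \left(-3\right) \left(- \frac{1}{4219}\right) = \frac{3}{4219} \approx 0.00071107$)
$\left(-399\right) 3 - W = \left(-399\right) 3 - \frac{3}{4219} = -1197 - \frac{3}{4219} = - \frac{5050146}{4219}$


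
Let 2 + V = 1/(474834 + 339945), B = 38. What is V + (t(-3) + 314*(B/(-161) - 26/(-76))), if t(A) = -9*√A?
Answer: 11147923112/356058423 - 9*I*√3 ≈ 31.309 - 15.588*I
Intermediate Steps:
V = -1629557/814779 (V = -2 + 1/(474834 + 339945) = -2 + 1/814779 = -1629557/814779 ≈ -2.0000)
V + (t(-3) + 314*(B/(-161) - 26/(-76))) = -1629557/814779 + (-9*I*√3 + 314*(38/(-161) - 26/(-76))) = -1629557/814779 + (-9*I*√3 + 314*(38*(-1/161) - 26*(-1/76))) = -1629557/814779 + (-9*I*√3 + 314*(-38/161 + 13/38)) = -1629557/814779 + (-9*I*√3 + 314*(649/6118)) = -1629557/814779 + (-9*I*√3 + 101893/3059) = -1629557/814779 + (101893/3059 - 9*I*√3) = 11147923112/356058423 - 9*I*√3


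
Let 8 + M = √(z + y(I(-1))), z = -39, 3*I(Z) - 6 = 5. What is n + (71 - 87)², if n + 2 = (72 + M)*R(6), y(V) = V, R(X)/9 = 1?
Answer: 830 + 3*I*√318 ≈ 830.0 + 53.498*I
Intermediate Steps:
R(X) = 9 (R(X) = 9*1 = 9)
I(Z) = 11/3 (I(Z) = 2 + (⅓)*5 = 2 + 5/3 = 11/3)
M = -8 + I*√318/3 (M = -8 + √(-39 + 11/3) = -8 + √(-106/3) = -8 + I*√318/3 ≈ -8.0 + 5.9442*I)
n = 574 + 3*I*√318 (n = -2 + (72 + (-8 + I*√318/3))*9 = -2 + (64 + I*√318/3)*9 = -2 + (576 + 3*I*√318) = 574 + 3*I*√318 ≈ 574.0 + 53.498*I)
n + (71 - 87)² = (574 + 3*I*√318) + (71 - 87)² = (574 + 3*I*√318) + (-16)² = (574 + 3*I*√318) + 256 = 830 + 3*I*√318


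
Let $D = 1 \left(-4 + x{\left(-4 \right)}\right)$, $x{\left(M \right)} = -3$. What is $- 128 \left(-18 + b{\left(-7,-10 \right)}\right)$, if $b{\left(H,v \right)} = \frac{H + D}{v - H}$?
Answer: $\frac{5120}{3} \approx 1706.7$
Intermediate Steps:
$D = -7$ ($D = 1 \left(-4 - 3\right) = 1 \left(-7\right) = -7$)
$b{\left(H,v \right)} = \frac{-7 + H}{v - H}$ ($b{\left(H,v \right)} = \frac{H - 7}{v - H} = \frac{-7 + H}{v - H}$)
$- 128 \left(-18 + b{\left(-7,-10 \right)}\right) = - 128 \left(-18 + \frac{7 - -7}{-7 - -10}\right) = - 128 \left(-18 + \frac{7 + 7}{-7 + 10}\right) = - 128 \left(-18 + \frac{1}{3} \cdot 14\right) = - 128 \left(-18 + \frac{14}{3}\right) = \left(-128\right) \left(- \frac{40}{3}\right) = \frac{5120}{3}$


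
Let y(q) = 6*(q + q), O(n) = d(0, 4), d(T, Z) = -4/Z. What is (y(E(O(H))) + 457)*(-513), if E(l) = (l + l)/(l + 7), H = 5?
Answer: -232389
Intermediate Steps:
O(n) = -1 (O(n) = -4/4 = -4*¼ = -1)
E(l) = 2*l/(7 + l) (E(l) = (2*l)/(7 + l) = 2*l/(7 + l))
y(q) = 12*q (y(q) = 6*(2*q) = 12*q)
(y(E(O(H))) + 457)*(-513) = (12*(2*(-1)/(7 - 1)) + 457)*(-513) = (12*(2*(-1)/6) + 457)*(-513) = (12*(2*(-1)*(⅙)) + 457)*(-513) = (12*(-⅓) + 457)*(-513) = (-4 + 457)*(-513) = 453*(-513) = -232389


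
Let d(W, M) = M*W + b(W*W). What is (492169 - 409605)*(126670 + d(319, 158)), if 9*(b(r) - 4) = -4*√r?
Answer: 131475574112/9 ≈ 1.4608e+10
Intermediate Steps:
b(r) = 4 - 4*√r/9 (b(r) = 4 + (-4*√r)/9 = 4 - 4*√r/9)
d(W, M) = 4 - 4*√(W²)/9 + M*W (d(W, M) = M*W + (4 - 4*√(W²)/9) = 4 - 4*√(W²)/9 + M*W)
(492169 - 409605)*(126670 + d(319, 158)) = (492169 - 409605)*(126670 + (4 - 4*√(319²)/9 + 158*319)) = 82564*(126670 + (4 - 4*√101761/9 + 50402)) = 82564*(126670 + (4 - 4/9*319 + 50402)) = 82564*(126670 + (4 - 1276/9 + 50402)) = 82564*(126670 + 452378/9) = 82564*(1592408/9) = 131475574112/9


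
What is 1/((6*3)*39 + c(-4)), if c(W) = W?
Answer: 1/698 ≈ 0.0014327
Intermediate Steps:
1/((6*3)*39 + c(-4)) = 1/((6*3)*39 - 4) = 1/(18*39 - 4) = 1/(702 - 4) = 1/698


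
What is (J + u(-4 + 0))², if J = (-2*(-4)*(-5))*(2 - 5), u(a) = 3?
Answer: 15129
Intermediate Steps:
J = 120 (J = (8*(-5))*(-3) = -40*(-3) = 120)
(J + u(-4 + 0))² = (120 + 3)² = 123² = 15129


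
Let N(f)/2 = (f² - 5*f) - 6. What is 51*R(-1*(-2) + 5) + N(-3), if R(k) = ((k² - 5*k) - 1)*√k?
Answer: 36 + 663*√7 ≈ 1790.1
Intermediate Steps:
R(k) = √k*(-1 + k² - 5*k) (R(k) = (-1 + k² - 5*k)*√k = √k*(-1 + k² - 5*k))
N(f) = -12 - 10*f + 2*f² (N(f) = 2*((f² - 5*f) - 6) = 2*(-6 + f² - 5*f) = -12 - 10*f + 2*f²)
51*R(-1*(-2) + 5) + N(-3) = 51*(√(-1*(-2) + 5)*(-1 + (-1*(-2) + 5)² - 5*(-1*(-2) + 5))) + (-12 - 10*(-3) + 2*(-3)²) = 51*(√(2 + 5)*(-1 + (2 + 5)² - 5*(2 + 5))) + (-12 + 30 + 2*9) = 51*(√7*(-1 + 7² - 5*7)) + (-12 + 30 + 18) = 51*(√7*(-1 + 49 - 35)) + 36 = 51*(√7*13) + 36 = 51*(13*√7) + 36 = 663*√7 + 36 = 36 + 663*√7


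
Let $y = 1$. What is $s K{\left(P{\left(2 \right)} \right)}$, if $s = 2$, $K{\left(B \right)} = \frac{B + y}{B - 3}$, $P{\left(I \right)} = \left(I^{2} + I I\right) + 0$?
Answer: $\frac{18}{5} \approx 3.6$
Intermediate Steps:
$P{\left(I \right)} = 2 I^{2}$ ($P{\left(I \right)} = \left(I^{2} + I^{2}\right) + 0 = 2 I^{2} + 0 = 2 I^{2}$)
$K{\left(B \right)} = \frac{1 + B}{-3 + B}$ ($K{\left(B \right)} = \frac{B + 1}{B - 3} = \frac{1 + B}{-3 + B}$)
$s K{\left(P{\left(2 \right)} \right)} = 2 \frac{1 + 2 \cdot 2^{2}}{-3 + 2 \cdot 2^{2}} = 2 \frac{1 + 2 \cdot 4}{-3 + 2 \cdot 4} = 2 \frac{1 + 8}{-3 + 8} = 2 \cdot \frac{1}{5} \cdot 9 = 2 \cdot \frac{9}{5} = \frac{18}{5}$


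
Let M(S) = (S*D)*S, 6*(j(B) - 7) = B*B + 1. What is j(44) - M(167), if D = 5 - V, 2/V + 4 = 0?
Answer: -459179/3 ≈ -1.5306e+5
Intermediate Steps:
V = -1/2 (V = 2/(-4 + 0) = 2/(-4) = 2*(-1/4) = -1/2 ≈ -0.50000)
j(B) = 43/6 + B**2/6 (j(B) = 7 + (B*B + 1)/6 = 7 + (B**2 + 1)/6 = 7 + (1 + B**2)/6 = 7 + (1/6 + B**2/6) = 43/6 + B**2/6)
D = 11/2 (D = 5 - 1*(-1/2) = 5 + 1/2 = 11/2 ≈ 5.5000)
M(S) = 11*S**2/2 (M(S) = (S*(11/2))*S = (11*S/2)*S = 11*S**2/2)
j(44) - M(167) = (43/6 + (1/6)*44**2) - 11*167**2/2 = (43/6 + (1/6)*1936) - 11*27889/2 = (43/6 + 968/3) - 1*306779/2 = 1979/6 - 306779/2 = -459179/3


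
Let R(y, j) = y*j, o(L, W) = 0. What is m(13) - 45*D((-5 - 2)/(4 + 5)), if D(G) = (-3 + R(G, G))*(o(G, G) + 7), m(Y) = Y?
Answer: 6907/9 ≈ 767.44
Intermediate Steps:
R(y, j) = j*y
D(G) = -21 + 7*G² (D(G) = (-3 + G*G)*(0 + 7) = (-3 + G²)*7 = -21 + 7*G²)
m(13) - 45*D((-5 - 2)/(4 + 5)) = 13 - 45*(-21 + 7*((-5 - 2)/(4 + 5))²) = 13 - 45*(-21 + 7*(-7/9)²) = 13 - 45*(-21 + 7*(49/81)) = 13 - 45*(-21 + 343/81) = 13 - 45*(-1358/81) = 13 + 6790/9 = 6907/9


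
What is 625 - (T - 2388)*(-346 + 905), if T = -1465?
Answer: 2154452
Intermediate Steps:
625 - (T - 2388)*(-346 + 905) = 625 - (-1465 - 2388)*(-346 + 905) = 625 - (-3853)*559 = 625 - 1*(-2153827) = 625 + 2153827 = 2154452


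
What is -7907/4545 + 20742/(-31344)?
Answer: -57018233/23743080 ≈ -2.4015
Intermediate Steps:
-7907/4545 + 20742/(-31344) = -7907*1/4545 + 20742*(-1/31344) = -7907/4545 - 3457/5224 = -57018233/23743080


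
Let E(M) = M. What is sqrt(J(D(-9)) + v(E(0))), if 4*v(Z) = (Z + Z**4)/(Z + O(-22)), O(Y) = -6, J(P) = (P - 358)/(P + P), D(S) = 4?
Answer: I*sqrt(177)/2 ≈ 6.6521*I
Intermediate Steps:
J(P) = (-358 + P)/(2*P) (J(P) = (-358 + P)/((2*P)) = (-358 + P)*(1/(2*P)) = (-358 + P)/(2*P))
v(Z) = (Z + Z**4)/(4*(-6 + Z)) (v(Z) = ((Z + Z**4)/(Z - 6))/4 = ((Z + Z**4)/(-6 + Z))/4 = (Z + Z**4)/(4*(-6 + Z)))
sqrt(J(D(-9)) + v(E(0))) = sqrt((1/2)*(-358 + 4)/4 + (0 + 0**4)/(-24 + 4*0)) = sqrt((1/2)*(1/4)*(-354) + (0 + 0)/(-24 + 0)) = sqrt(-177/4 + 0/(-24)) = sqrt(-177/4 - 1/24*0) = sqrt(-177/4 + 0) = sqrt(-177/4) = I*sqrt(177)/2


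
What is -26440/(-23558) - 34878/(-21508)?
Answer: 347581861/126671366 ≈ 2.7440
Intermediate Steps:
-26440/(-23558) - 34878/(-21508) = -26440*(-1/23558) - 34878*(-1/21508) = 13220/11779 + 17439/10754 = 347581861/126671366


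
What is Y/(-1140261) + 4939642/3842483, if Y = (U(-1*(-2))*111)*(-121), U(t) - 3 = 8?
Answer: 2066724469155/1460477836021 ≈ 1.4151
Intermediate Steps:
U(t) = 11 (U(t) = 3 + 8 = 11)
Y = -147741 (Y = (11*111)*(-121) = 1221*(-121) = -147741)
Y/(-1140261) + 4939642/3842483 = -147741/(-1140261) + 4939642/3842483 = -147741*(-1/1140261) + 4939642*(1/3842483) = 49247/380087 + 4939642/3842483 = 2066724469155/1460477836021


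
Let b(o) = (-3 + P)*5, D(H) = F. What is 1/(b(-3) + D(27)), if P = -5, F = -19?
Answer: -1/59 ≈ -0.016949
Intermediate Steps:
D(H) = -19
b(o) = -40 (b(o) = (-3 - 5)*5 = -8*5 = -40)
1/(b(-3) + D(27)) = 1/(-40 - 19) = 1/(-59) = -1/59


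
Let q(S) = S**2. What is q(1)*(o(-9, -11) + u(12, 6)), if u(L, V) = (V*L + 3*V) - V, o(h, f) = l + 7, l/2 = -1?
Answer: 89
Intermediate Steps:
l = -2 (l = 2*(-1) = -2)
o(h, f) = 5 (o(h, f) = -2 + 7 = 5)
u(L, V) = 2*V + L*V (u(L, V) = (L*V + 3*V) - V = (3*V + L*V) - V = 2*V + L*V)
q(1)*(o(-9, -11) + u(12, 6)) = 1**2*(5 + 6*(2 + 12)) = 1*(5 + 6*14) = 1*(5 + 84) = 1*89 = 89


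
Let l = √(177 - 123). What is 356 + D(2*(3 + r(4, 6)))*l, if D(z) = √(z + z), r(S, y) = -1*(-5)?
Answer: 356 + 24*√3 ≈ 397.57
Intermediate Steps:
r(S, y) = 5
D(z) = √2*√z (D(z) = √(2*z) = √2*√z)
l = 3*√6 (l = √54 = 3*√6 ≈ 7.3485)
356 + D(2*(3 + r(4, 6)))*l = 356 + (√2*√(2*(3 + 5)))*(3*√6) = 356 + (√2*√(2*8))*(3*√6) = 356 + (√2*√16)*(3*√6) = 356 + (√2*4)*(3*√6) = 356 + (4*√2)*(3*√6) = 356 + 24*√3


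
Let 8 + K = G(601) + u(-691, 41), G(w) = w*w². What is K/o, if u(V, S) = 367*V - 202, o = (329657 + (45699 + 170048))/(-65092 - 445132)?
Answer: -27657711602664/136351 ≈ -2.0284e+8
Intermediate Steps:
o = -136351/127556 (o = (329657 + 215747)/(-510224) = 545404*(-1/510224) = -136351/127556 ≈ -1.0690)
G(w) = w³
u(V, S) = -202 + 367*V
K = 216827994 (K = -8 + (601³ + (-202 + 367*(-691))) = -8 + (217081801 + (-202 - 253597)) = -8 + (217081801 - 253799) = -8 + 216828002 = 216827994)
K/o = 216827994/(-136351/127556) = 216827994*(-127556/136351) = -27657711602664/136351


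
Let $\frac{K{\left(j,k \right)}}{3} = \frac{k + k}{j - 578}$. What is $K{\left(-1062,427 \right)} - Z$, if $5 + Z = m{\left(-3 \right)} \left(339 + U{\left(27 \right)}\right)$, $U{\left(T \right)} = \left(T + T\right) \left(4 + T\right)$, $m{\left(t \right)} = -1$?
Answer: $\frac{1653479}{820} \approx 2016.4$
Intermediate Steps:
$K{\left(j,k \right)} = \frac{6 k}{-578 + j}$ ($K{\left(j,k \right)} = 3 \frac{k + k}{j - 578} = 3 \frac{2 k}{-578 + j} = \frac{6 k}{-578 + j}$)
$U{\left(T \right)} = 2 T \left(4 + T\right)$
$Z = -2018$ ($Z = -5 - \left(339 + 2 \cdot 27 \left(4 + 27\right)\right) = -5 - \left(339 + 2 \cdot 27 \cdot 31\right) = -5 - \left(339 + 1674\right) = -5 - 2013 = -2018$)
$K{\left(-1062,427 \right)} - Z = 6 \cdot 427 \frac{1}{-578 - 1062} - -2018 = 6 \cdot 427 \frac{1}{-1640} + 2018 = 6 \cdot 427 \left(- \frac{1}{1640}\right) + 2018 = - \frac{1281}{820} + 2018 = \frac{1653479}{820}$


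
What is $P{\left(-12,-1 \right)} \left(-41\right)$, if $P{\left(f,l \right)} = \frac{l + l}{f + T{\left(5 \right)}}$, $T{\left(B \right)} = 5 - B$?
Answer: $- \frac{41}{6} \approx -6.8333$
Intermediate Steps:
$P{\left(f,l \right)} = \frac{2 l}{f}$ ($P{\left(f,l \right)} = \frac{l + l}{f + \left(5 - 5\right)} = \frac{2 l}{f + \left(5 - 5\right)} = \frac{2 l}{f + 0} = \frac{2 l}{f}$)
$P{\left(-12,-1 \right)} \left(-41\right) = 2 \left(-1\right) \frac{1}{-12} \left(-41\right) = 2 \left(-1\right) \left(- \frac{1}{12}\right) \left(-41\right) = \frac{1}{6} \left(-41\right) = - \frac{41}{6}$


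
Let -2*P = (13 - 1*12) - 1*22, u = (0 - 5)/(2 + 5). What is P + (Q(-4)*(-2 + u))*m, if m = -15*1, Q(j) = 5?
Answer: 2997/14 ≈ 214.07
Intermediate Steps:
u = -5/7 ≈ -0.71429
P = 21/2 (P = -((13 - 1*12) - 1*22)/2 = -((13 - 12) - 22)/2 = -(1 - 22)/2 = -½*(-21) = 21/2 ≈ 10.500)
m = -15
P + (Q(-4)*(-2 + u))*m = 21/2 + (5*(-2 - 5/7))*(-15) = 21/2 + (5*(-19/7))*(-15) = 21/2 - 95/7*(-15) = 21/2 + 1425/7 = 2997/14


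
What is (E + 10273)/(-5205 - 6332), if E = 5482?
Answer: -15755/11537 ≈ -1.3656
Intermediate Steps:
(E + 10273)/(-5205 - 6332) = (5482 + 10273)/(-5205 - 6332) = 15755/(-11537) = 15755*(-1/11537) = -15755/11537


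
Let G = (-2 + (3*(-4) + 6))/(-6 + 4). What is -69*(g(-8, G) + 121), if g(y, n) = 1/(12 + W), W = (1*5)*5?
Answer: -308982/37 ≈ -8350.9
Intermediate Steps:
W = 25 (W = 5*5 = 25)
G = 4 (G = (-2 + (-12 + 6))/(-2) = (-2 - 6)*(-1/2) = -8*(-1/2) = 4)
g(y, n) = 1/37 (g(y, n) = 1/(12 + 25) = 1/37)
-69*(g(-8, G) + 121) = -69*(1/37 + 121) = -69*4478/37 = -308982/37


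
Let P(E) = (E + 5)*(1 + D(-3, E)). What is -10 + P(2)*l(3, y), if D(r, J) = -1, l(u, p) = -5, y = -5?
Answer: -10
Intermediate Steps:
P(E) = 0 (P(E) = (E + 5)*(1 - 1) = (5 + E)*0 = 0)
-10 + P(2)*l(3, y) = -10 + 0*(-5) = -10 + 0 = -10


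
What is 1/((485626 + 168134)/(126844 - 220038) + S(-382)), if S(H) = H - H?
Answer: -46597/326880 ≈ -0.14255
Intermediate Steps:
S(H) = 0
1/((485626 + 168134)/(126844 - 220038) + S(-382)) = 1/((485626 + 168134)/(126844 - 220038) + 0) = 1/(653760/(-93194) + 0) = 1/(653760*(-1/93194) + 0) = 1/(-326880/46597 + 0) = 1/(-326880/46597) = -46597/326880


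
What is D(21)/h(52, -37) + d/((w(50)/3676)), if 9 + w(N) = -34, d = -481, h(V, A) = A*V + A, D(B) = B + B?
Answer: 3467352110/84323 ≈ 41120.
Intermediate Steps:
D(B) = 2*B
h(V, A) = A + A*V
w(N) = -43 (w(N) = -9 - 34 = -43)
D(21)/h(52, -37) + d/((w(50)/3676)) = (2*21)/((-37*(1 + 52))) - 481/((-43/3676)) = 42/((-37*53)) - 481/((-43*1/3676)) = 42/(-1961) - 481/(-43/3676) = 42*(-1/1961) - 481*(-3676/43) = -42/1961 + 1768156/43 = 3467352110/84323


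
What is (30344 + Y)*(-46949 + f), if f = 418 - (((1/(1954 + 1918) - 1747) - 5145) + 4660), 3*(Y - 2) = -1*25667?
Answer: -3737602810153/3872 ≈ -9.6529e+8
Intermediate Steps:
Y = -25661/3 (Y = 2 + (-1*25667)/3 = 2 + (1/3)*(-25667) = 2 - 25667/3 = -25661/3 ≈ -8553.7)
f = 10260799/3872 (f = 418 - (((1/3872 - 1747) - 5145) + 4660) = 418 - ((-6764383/3872 - 5145) + 4660) = 418 - (-26685823/3872 + 4660) = 418 - 1*(-8642303/3872) = 418 + 8642303/3872 = 10260799/3872 ≈ 2650.0)
(30344 + Y)*(-46949 + f) = (30344 - 25661/3)*(-46949 + 10260799/3872) = (65371/3)*(-171525729/3872) = -3737602810153/3872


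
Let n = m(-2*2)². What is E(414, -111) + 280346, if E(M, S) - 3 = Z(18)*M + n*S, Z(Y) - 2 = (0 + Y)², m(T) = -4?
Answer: 413537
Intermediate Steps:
Z(Y) = 2 + Y² (Z(Y) = 2 + (0 + Y)² = 2 + Y²)
n = 16 (n = (-4)² = 16)
E(M, S) = 3 + 16*S + 326*M (E(M, S) = 3 + ((2 + 18²)*M + 16*S) = 3 + ((2 + 324)*M + 16*S) = 3 + (326*M + 16*S) = 3 + (16*S + 326*M) = 3 + 16*S + 326*M)
E(414, -111) + 280346 = (3 + 16*(-111) + 326*414) + 280346 = (3 - 1776 + 134964) + 280346 = 133191 + 280346 = 413537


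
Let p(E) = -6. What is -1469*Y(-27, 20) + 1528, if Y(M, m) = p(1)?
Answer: 10342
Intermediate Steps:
Y(M, m) = -6
-1469*Y(-27, 20) + 1528 = -1469*(-6) + 1528 = 8814 + 1528 = 10342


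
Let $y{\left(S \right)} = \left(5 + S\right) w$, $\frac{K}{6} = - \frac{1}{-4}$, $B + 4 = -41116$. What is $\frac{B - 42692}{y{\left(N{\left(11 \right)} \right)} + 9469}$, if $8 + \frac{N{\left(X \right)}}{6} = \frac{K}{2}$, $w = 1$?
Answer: $- \frac{167624}{18861} \approx -8.8873$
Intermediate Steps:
$B = -41120$ ($B = -4 - 41116 = -41120$)
$K = \frac{3}{2}$ ($K = 6 \left(- \frac{1}{-4}\right) = 6 \left(\left(-1\right) \left(- \frac{1}{4}\right)\right) = 6 \cdot \frac{1}{4} = \frac{3}{2} \approx 1.5$)
$N{\left(X \right)} = - \frac{87}{2}$ ($N{\left(X \right)} = -48 + 6 \frac{3}{2 \cdot 2} = -48 + 6 \cdot \frac{3}{2} \cdot \frac{1}{2} = -48 + 6 \cdot \frac{3}{4} = -48 + \frac{9}{2} = - \frac{87}{2}$)
$y{\left(S \right)} = 5 + S$ ($y{\left(S \right)} = \left(5 + S\right) 1 = 5 + S$)
$\frac{B - 42692}{y{\left(N{\left(11 \right)} \right)} + 9469} = \frac{-41120 - 42692}{\left(5 - \frac{87}{2}\right) + 9469} = - \frac{83812}{- \frac{77}{2} + 9469} = - \frac{83812}{\frac{18861}{2}} = \left(-83812\right) \frac{2}{18861} = - \frac{167624}{18861}$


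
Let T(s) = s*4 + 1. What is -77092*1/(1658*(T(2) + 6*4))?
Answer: -38546/27357 ≈ -1.4090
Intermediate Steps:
T(s) = 1 + 4*s (T(s) = 4*s + 1 = 1 + 4*s)
-77092*1/(1658*(T(2) + 6*4)) = -77092*1/(1658*((1 + 4*2) + 6*4)) = -77092*1/(1658*((1 + 8) + 24)) = -77092*1/(1658*(9 + 24)) = -77092/(1658*33) = -77092/54714 = -77092*1/54714 = -38546/27357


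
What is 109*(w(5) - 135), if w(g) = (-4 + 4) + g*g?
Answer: -11990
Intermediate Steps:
w(g) = g**2 (w(g) = 0 + g**2 = g**2)
109*(w(5) - 135) = 109*(5**2 - 135) = 109*(25 - 135) = 109*(-110) = -11990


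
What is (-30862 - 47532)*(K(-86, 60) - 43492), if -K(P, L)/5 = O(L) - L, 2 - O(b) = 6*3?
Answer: 3379722128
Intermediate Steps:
O(b) = -16 (O(b) = 2 - 6*3 = 2 - 1*18 = 2 - 18 = -16)
K(P, L) = 80 + 5*L (K(P, L) = -5*(-16 - L) = 80 + 5*L)
(-30862 - 47532)*(K(-86, 60) - 43492) = (-30862 - 47532)*((80 + 5*60) - 43492) = -78394*((80 + 300) - 43492) = -78394*(380 - 43492) = -78394*(-43112) = 3379722128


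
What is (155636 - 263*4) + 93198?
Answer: 247782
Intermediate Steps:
(155636 - 263*4) + 93198 = (155636 - 1052) + 93198 = 154584 + 93198 = 247782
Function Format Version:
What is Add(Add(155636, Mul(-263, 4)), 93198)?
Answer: 247782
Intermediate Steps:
Add(Add(155636, Mul(-263, 4)), 93198) = Add(Add(155636, -1052), 93198) = Add(154584, 93198) = 247782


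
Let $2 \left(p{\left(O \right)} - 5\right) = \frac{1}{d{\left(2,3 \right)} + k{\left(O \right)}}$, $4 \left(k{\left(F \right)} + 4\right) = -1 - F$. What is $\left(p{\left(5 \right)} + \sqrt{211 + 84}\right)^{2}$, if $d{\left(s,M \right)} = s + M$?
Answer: $\left(4 + \sqrt{295}\right)^{2} \approx 448.4$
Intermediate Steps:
$d{\left(s,M \right)} = M + s$
$k{\left(F \right)} = - \frac{17}{4} - \frac{F}{4}$ ($k{\left(F \right)} = -4 + \frac{-1 - F}{4} = -4 - \left(\frac{1}{4} + \frac{F}{4}\right) = - \frac{17}{4} - \frac{F}{4}$)
$p{\left(O \right)} = 5 + \frac{1}{2 \left(\frac{3}{4} - \frac{O}{4}\right)}$ ($p{\left(O \right)} = 5 + \frac{1}{2 \left(\left(3 + 2\right) - \left(\frac{17}{4} + \frac{O}{4}\right)\right)} = 5 + \frac{1}{2 \left(5 - \left(\frac{17}{4} + \frac{O}{4}\right)\right)} = 5 + \frac{1}{2 \left(\frac{3}{4} - \frac{O}{4}\right)}$)
$\left(p{\left(5 \right)} + \sqrt{211 + 84}\right)^{2} = \left(\frac{-17 + 5 \cdot 5}{-3 + 5} + \sqrt{211 + 84}\right)^{2} = \left(\frac{-17 + 25}{2} + \sqrt{295}\right)^{2} = \left(\frac{1}{2} \cdot 8 + \sqrt{295}\right)^{2} = \left(4 + \sqrt{295}\right)^{2}$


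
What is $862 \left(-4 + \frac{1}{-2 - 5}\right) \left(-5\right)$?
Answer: $\frac{124990}{7} \approx 17856.0$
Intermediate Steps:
$862 \left(-4 + \frac{1}{-2 - 5}\right) \left(-5\right) = 862 \left(-4 + \frac{1}{-7}\right) \left(-5\right) = 862 \left(-4 - \frac{1}{7}\right) \left(-5\right) = 862 \left(\left(- \frac{29}{7}\right) \left(-5\right)\right) = 862 \cdot \frac{145}{7} = \frac{124990}{7}$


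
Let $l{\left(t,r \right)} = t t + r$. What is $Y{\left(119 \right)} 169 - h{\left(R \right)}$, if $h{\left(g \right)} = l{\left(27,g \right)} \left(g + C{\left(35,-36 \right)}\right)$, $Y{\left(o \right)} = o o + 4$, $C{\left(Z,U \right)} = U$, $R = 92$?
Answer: $2347909$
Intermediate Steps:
$l{\left(t,r \right)} = r + t^{2}$ ($l{\left(t,r \right)} = t^{2} + r = r + t^{2}$)
$Y{\left(o \right)} = 4 + o^{2}$ ($Y{\left(o \right)} = o^{2} + 4 = 4 + o^{2}$)
$h{\left(g \right)} = \left(-36 + g\right) \left(729 + g\right)$ ($h{\left(g \right)} = \left(g + 27^{2}\right) \left(g - 36\right) = \left(g + 729\right) \left(-36 + g\right) = \left(729 + g\right) \left(-36 + g\right) = \left(-36 + g\right) \left(729 + g\right)$)
$Y{\left(119 \right)} 169 - h{\left(R \right)} = \left(4 + 119^{2}\right) 169 - \left(-36 + 92\right) \left(729 + 92\right) = \left(4 + 14161\right) 169 - 56 \cdot 821 = 14165 \cdot 169 - 45976 = 2393885 - 45976 = 2347909$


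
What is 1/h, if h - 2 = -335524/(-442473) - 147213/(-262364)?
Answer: 116088986172/385345168829 ≈ 0.30126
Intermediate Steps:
h = 385345168829/116088986172 (h = 2 + (-335524/(-442473) - 147213/(-262364)) = 2 + (-335524*(-1/442473) - 147213*(-1/262364)) = 2 + (335524/442473 + 147213/262364) = 2 + 153167196485/116088986172 = 385345168829/116088986172 ≈ 3.3194)
1/h = 1/(385345168829/116088986172) = 116088986172/385345168829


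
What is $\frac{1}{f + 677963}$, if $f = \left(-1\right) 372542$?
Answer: $\frac{1}{305421} \approx 3.2742 \cdot 10^{-6}$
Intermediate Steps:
$f = -372542$
$\frac{1}{f + 677963} = \frac{1}{-372542 + 677963} = \frac{1}{305421}$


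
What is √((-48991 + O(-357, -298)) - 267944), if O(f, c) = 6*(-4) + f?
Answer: 2*I*√79329 ≈ 563.31*I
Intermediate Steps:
O(f, c) = -24 + f
√((-48991 + O(-357, -298)) - 267944) = √((-48991 + (-24 - 357)) - 267944) = √((-48991 - 381) - 267944) = √(-49372 - 267944) = √(-317316) = 2*I*√79329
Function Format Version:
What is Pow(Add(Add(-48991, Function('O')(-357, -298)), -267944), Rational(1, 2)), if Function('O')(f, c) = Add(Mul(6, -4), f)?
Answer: Mul(2, I, Pow(79329, Rational(1, 2))) ≈ Mul(563.31, I)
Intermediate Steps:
Function('O')(f, c) = Add(-24, f)
Pow(Add(Add(-48991, Function('O')(-357, -298)), -267944), Rational(1, 2)) = Pow(Add(Add(-48991, Add(-24, -357)), -267944), Rational(1, 2)) = Pow(Add(Add(-48991, -381), -267944), Rational(1, 2)) = Pow(Add(-49372, -267944), Rational(1, 2)) = Pow(-317316, Rational(1, 2)) = Mul(2, I, Pow(79329, Rational(1, 2)))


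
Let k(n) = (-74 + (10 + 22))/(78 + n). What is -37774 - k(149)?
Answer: -8574656/227 ≈ -37774.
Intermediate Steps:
k(n) = -42/(78 + n) (k(n) = (-74 + 32)/(78 + n) = -42/(78 + n))
-37774 - k(149) = -37774 - (-42)/(78 + 149) = -37774 - (-42)/227 = -37774 - 1*(-42/227) = -37774 + 42/227 = -8574656/227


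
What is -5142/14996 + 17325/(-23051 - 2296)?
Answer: -9289047/9050086 ≈ -1.0264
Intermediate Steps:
-5142/14996 + 17325/(-23051 - 2296) = -5142*1/14996 + 17325/(-25347) = -2571/7498 + 17325*(-1/25347) = -2571/7498 - 825/1207 = -9289047/9050086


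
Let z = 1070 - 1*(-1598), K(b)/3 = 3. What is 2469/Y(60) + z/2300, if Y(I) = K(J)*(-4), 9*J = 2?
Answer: -20227/300 ≈ -67.423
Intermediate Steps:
J = 2/9 (J = (⅑)*2 = 2/9 ≈ 0.22222)
K(b) = 9 (K(b) = 3*3 = 9)
Y(I) = -36 (Y(I) = 9*(-4) = -36)
z = 2668 (z = 1070 + 1598 = 2668)
2469/Y(60) + z/2300 = 2469/(-36) + 2668/2300 = 2469*(-1/36) + 2668*(1/2300) = -823/12 + 29/25 = -20227/300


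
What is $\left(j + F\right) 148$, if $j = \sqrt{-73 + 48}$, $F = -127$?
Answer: $-18796 + 740 i \approx -18796.0 + 740.0 i$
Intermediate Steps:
$j = 5 i$ ($j = \sqrt{-25} = 5 i \approx 5.0 i$)
$\left(j + F\right) 148 = \left(5 i - 127\right) 148 = \left(-127 + 5 i\right) 148 = -18796 + 740 i$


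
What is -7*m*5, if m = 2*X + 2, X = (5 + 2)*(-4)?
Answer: 1890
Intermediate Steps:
X = -28 (X = 7*(-4) = -28)
m = -54 (m = 2*(-28) + 2 = -56 + 2 = -54)
-7*m*5 = -7*(-54)*5 = 378*5 = 1890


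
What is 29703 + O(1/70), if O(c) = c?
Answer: 2079211/70 ≈ 29703.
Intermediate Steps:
29703 + O(1/70) = 29703 + 1/70 = 2079211/70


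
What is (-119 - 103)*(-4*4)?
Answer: 3552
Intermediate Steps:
(-119 - 103)*(-4*4) = -222*(-16) = 3552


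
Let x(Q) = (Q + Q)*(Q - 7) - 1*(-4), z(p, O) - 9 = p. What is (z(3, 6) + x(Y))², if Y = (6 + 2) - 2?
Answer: 16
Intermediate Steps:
z(p, O) = 9 + p
Y = 6 (Y = 8 - 2 = 6)
x(Q) = 4 + 2*Q*(-7 + Q) (x(Q) = (2*Q)*(-7 + Q) + 4 = 2*Q*(-7 + Q) + 4 = 4 + 2*Q*(-7 + Q))
(z(3, 6) + x(Y))² = ((9 + 3) + (4 - 14*6 + 2*6²))² = (12 + (4 - 84 + 2*36))² = (12 + (4 - 84 + 72))² = (12 - 8)² = 4² = 16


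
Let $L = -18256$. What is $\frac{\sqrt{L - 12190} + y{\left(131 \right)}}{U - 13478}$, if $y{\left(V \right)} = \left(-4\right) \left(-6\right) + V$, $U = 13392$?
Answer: $- \frac{155}{86} - \frac{i \sqrt{30446}}{86} \approx -1.8023 - 2.0289 i$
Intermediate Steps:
$y{\left(V \right)} = 24 + V$
$\frac{\sqrt{L - 12190} + y{\left(131 \right)}}{U - 13478} = \frac{\sqrt{-18256 - 12190} + \left(24 + 131\right)}{13392 - 13478} = \frac{\sqrt{-30446} + 155}{-86} = \left(i \sqrt{30446} + 155\right) \left(- \frac{1}{86}\right) = \left(155 + i \sqrt{30446}\right) \left(- \frac{1}{86}\right) = - \frac{155}{86} - \frac{i \sqrt{30446}}{86}$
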